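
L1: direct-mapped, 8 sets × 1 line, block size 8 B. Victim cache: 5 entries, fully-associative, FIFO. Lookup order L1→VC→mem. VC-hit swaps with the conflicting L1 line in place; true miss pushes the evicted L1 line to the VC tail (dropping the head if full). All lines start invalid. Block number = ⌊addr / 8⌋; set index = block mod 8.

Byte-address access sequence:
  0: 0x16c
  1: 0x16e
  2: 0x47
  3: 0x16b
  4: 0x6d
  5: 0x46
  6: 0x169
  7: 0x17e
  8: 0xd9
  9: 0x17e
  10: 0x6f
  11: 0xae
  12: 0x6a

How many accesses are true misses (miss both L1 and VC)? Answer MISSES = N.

MISSES = 6

  [0] addr=0x16c blk=45 s=5: MISS | VC []
  [1] addr=0x16e blk=45 s=5: L1-HIT | VC []
  [2] addr=0x47 blk=8 s=0: MISS | VC []
  [3] addr=0x16b blk=45 s=5: L1-HIT | VC []
  [4] addr=0x6d blk=13 s=5: MISS | VC [45]
  [5] addr=0x46 blk=8 s=0: L1-HIT | VC [45]
  [6] addr=0x169 blk=45 s=5: VC-HIT | VC [13]
  [7] addr=0x17e blk=47 s=7: MISS | VC [13]
  [8] addr=0xd9 blk=27 s=3: MISS | VC [13]
  [9] addr=0x17e blk=47 s=7: L1-HIT | VC [13]
  [10] addr=0x6f blk=13 s=5: VC-HIT | VC [45]
  [11] addr=0xae blk=21 s=5: MISS | VC [45, 13]
  [12] addr=0x6a blk=13 s=5: VC-HIT | VC [45, 21]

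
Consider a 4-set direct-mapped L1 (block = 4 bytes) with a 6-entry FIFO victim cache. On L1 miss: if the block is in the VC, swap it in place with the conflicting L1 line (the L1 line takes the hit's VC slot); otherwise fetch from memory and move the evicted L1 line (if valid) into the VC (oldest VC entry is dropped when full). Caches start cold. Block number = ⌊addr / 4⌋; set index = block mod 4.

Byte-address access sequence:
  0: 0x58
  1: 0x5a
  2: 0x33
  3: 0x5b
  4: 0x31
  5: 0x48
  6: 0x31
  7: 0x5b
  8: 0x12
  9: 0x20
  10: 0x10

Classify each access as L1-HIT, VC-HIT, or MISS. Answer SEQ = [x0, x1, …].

0: 0x58 (blk 22, set 2) → MISS  vc=[]
1: 0x5a (blk 22, set 2) → L1-HIT  vc=[]
2: 0x33 (blk 12, set 0) → MISS  vc=[]
3: 0x5b (blk 22, set 2) → L1-HIT  vc=[]
4: 0x31 (blk 12, set 0) → L1-HIT  vc=[]
5: 0x48 (blk 18, set 2) → MISS  vc=[22]
6: 0x31 (blk 12, set 0) → L1-HIT  vc=[22]
7: 0x5b (blk 22, set 2) → VC-HIT  vc=[18]
8: 0x12 (blk 4, set 0) → MISS  vc=[18, 12]
9: 0x20 (blk 8, set 0) → MISS  vc=[18, 12, 4]
10: 0x10 (blk 4, set 0) → VC-HIT  vc=[18, 12, 8]

SEQ = [MISS, L1-HIT, MISS, L1-HIT, L1-HIT, MISS, L1-HIT, VC-HIT, MISS, MISS, VC-HIT]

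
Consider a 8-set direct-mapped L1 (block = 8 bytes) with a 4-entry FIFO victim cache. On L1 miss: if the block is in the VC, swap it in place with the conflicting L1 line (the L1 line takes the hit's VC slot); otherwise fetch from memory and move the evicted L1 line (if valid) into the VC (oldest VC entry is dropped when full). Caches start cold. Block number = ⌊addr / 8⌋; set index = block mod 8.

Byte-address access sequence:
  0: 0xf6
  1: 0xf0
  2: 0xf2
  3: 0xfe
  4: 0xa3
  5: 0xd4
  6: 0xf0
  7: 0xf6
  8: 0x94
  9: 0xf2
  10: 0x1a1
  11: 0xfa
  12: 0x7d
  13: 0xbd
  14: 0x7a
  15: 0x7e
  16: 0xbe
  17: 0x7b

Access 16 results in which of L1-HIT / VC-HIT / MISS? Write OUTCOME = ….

OUTCOME = VC-HIT

#0 0xf6→b30/s6 MISS; vc=[]
#1 0xf0→b30/s6 L1-HIT; vc=[]
#2 0xf2→b30/s6 L1-HIT; vc=[]
#3 0xfe→b31/s7 MISS; vc=[]
#4 0xa3→b20/s4 MISS; vc=[]
#5 0xd4→b26/s2 MISS; vc=[]
#6 0xf0→b30/s6 L1-HIT; vc=[]
#7 0xf6→b30/s6 L1-HIT; vc=[]
#8 0x94→b18/s2 MISS; vc=[26]
#9 0xf2→b30/s6 L1-HIT; vc=[26]
#10 0x1a1→b52/s4 MISS; vc=[26,20]
#11 0xfa→b31/s7 L1-HIT; vc=[26,20]
#12 0x7d→b15/s7 MISS; vc=[26,20,31]
#13 0xbd→b23/s7 MISS; vc=[26,20,31,15]
#14 0x7a→b15/s7 VC-HIT; vc=[26,20,31,23]
#15 0x7e→b15/s7 L1-HIT; vc=[26,20,31,23]
#16 0xbe→b23/s7 VC-HIT; vc=[26,20,31,15]
#17 0x7b→b15/s7 VC-HIT; vc=[26,20,31,23]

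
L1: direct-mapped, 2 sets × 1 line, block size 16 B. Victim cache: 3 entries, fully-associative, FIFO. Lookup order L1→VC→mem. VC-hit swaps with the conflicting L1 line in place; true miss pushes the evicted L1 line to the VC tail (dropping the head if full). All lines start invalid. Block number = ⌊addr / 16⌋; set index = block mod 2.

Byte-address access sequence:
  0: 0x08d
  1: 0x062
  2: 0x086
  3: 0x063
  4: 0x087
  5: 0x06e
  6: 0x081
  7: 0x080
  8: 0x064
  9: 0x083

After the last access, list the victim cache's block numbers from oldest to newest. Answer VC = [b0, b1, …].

0: 0x8d (blk 8, set 0) → MISS  vc=[]
1: 0x62 (blk 6, set 0) → MISS  vc=[8]
2: 0x86 (blk 8, set 0) → VC-HIT  vc=[6]
3: 0x63 (blk 6, set 0) → VC-HIT  vc=[8]
4: 0x87 (blk 8, set 0) → VC-HIT  vc=[6]
5: 0x6e (blk 6, set 0) → VC-HIT  vc=[8]
6: 0x81 (blk 8, set 0) → VC-HIT  vc=[6]
7: 0x80 (blk 8, set 0) → L1-HIT  vc=[6]
8: 0x64 (blk 6, set 0) → VC-HIT  vc=[8]
9: 0x83 (blk 8, set 0) → VC-HIT  vc=[6]

VC = [6]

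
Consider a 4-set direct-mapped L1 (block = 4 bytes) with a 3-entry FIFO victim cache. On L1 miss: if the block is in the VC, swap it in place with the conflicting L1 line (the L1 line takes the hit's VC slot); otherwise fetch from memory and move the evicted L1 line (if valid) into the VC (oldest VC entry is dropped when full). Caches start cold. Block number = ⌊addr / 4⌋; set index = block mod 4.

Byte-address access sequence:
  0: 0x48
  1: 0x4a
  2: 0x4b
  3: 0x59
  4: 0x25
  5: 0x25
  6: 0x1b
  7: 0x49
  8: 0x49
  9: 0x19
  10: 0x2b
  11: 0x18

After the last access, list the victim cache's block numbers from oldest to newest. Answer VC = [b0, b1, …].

#0 0x48→b18/s2 MISS; vc=[]
#1 0x4a→b18/s2 L1-HIT; vc=[]
#2 0x4b→b18/s2 L1-HIT; vc=[]
#3 0x59→b22/s2 MISS; vc=[18]
#4 0x25→b9/s1 MISS; vc=[18]
#5 0x25→b9/s1 L1-HIT; vc=[18]
#6 0x1b→b6/s2 MISS; vc=[18,22]
#7 0x49→b18/s2 VC-HIT; vc=[6,22]
#8 0x49→b18/s2 L1-HIT; vc=[6,22]
#9 0x19→b6/s2 VC-HIT; vc=[18,22]
#10 0x2b→b10/s2 MISS; vc=[18,22,6]
#11 0x18→b6/s2 VC-HIT; vc=[18,22,10]

VC = [18, 22, 10]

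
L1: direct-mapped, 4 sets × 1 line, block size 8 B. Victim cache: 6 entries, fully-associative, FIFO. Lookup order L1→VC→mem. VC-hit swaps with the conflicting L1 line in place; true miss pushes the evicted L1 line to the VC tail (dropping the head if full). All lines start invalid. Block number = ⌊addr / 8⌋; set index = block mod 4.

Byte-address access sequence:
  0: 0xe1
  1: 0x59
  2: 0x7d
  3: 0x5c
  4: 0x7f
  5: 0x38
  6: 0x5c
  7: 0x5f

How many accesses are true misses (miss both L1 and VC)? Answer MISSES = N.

#0 0xe1→b28/s0 MISS; vc=[]
#1 0x59→b11/s3 MISS; vc=[]
#2 0x7d→b15/s3 MISS; vc=[11]
#3 0x5c→b11/s3 VC-HIT; vc=[15]
#4 0x7f→b15/s3 VC-HIT; vc=[11]
#5 0x38→b7/s3 MISS; vc=[11,15]
#6 0x5c→b11/s3 VC-HIT; vc=[7,15]
#7 0x5f→b11/s3 L1-HIT; vc=[7,15]

MISSES = 4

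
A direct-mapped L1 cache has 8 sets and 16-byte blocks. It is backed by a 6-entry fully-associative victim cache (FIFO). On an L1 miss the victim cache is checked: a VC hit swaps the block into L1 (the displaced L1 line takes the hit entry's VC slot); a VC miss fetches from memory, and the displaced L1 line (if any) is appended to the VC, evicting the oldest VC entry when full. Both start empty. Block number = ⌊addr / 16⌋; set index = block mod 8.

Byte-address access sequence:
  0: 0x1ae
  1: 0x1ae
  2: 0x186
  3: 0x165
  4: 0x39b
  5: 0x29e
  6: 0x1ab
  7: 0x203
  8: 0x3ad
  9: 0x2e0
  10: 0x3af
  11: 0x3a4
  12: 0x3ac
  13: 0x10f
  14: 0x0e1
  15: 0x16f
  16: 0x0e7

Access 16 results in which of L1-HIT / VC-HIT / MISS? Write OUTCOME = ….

  [0] addr=0x1ae blk=26 s=2: MISS | VC []
  [1] addr=0x1ae blk=26 s=2: L1-HIT | VC []
  [2] addr=0x186 blk=24 s=0: MISS | VC []
  [3] addr=0x165 blk=22 s=6: MISS | VC []
  [4] addr=0x39b blk=57 s=1: MISS | VC []
  [5] addr=0x29e blk=41 s=1: MISS | VC [57]
  [6] addr=0x1ab blk=26 s=2: L1-HIT | VC [57]
  [7] addr=0x203 blk=32 s=0: MISS | VC [57, 24]
  [8] addr=0x3ad blk=58 s=2: MISS | VC [57, 24, 26]
  [9] addr=0x2e0 blk=46 s=6: MISS | VC [57, 24, 26, 22]
  [10] addr=0x3af blk=58 s=2: L1-HIT | VC [57, 24, 26, 22]
  [11] addr=0x3a4 blk=58 s=2: L1-HIT | VC [57, 24, 26, 22]
  [12] addr=0x3ac blk=58 s=2: L1-HIT | VC [57, 24, 26, 22]
  [13] addr=0x10f blk=16 s=0: MISS | VC [57, 24, 26, 22, 32]
  [14] addr=0xe1 blk=14 s=6: MISS | VC [57, 24, 26, 22, 32, 46]
  [15] addr=0x16f blk=22 s=6: VC-HIT | VC [57, 24, 26, 14, 32, 46]
  [16] addr=0xe7 blk=14 s=6: VC-HIT | VC [57, 24, 26, 22, 32, 46]

OUTCOME = VC-HIT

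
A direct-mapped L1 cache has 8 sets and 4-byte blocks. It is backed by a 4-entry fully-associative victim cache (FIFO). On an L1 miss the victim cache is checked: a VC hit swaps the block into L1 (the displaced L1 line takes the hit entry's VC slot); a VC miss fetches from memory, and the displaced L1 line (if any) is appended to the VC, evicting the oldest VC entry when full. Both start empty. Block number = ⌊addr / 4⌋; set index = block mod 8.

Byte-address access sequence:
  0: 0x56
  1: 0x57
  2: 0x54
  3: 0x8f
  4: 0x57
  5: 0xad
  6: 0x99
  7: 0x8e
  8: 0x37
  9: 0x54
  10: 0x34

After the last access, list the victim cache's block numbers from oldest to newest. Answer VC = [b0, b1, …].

  [0] addr=0x56 blk=21 s=5: MISS | VC []
  [1] addr=0x57 blk=21 s=5: L1-HIT | VC []
  [2] addr=0x54 blk=21 s=5: L1-HIT | VC []
  [3] addr=0x8f blk=35 s=3: MISS | VC []
  [4] addr=0x57 blk=21 s=5: L1-HIT | VC []
  [5] addr=0xad blk=43 s=3: MISS | VC [35]
  [6] addr=0x99 blk=38 s=6: MISS | VC [35]
  [7] addr=0x8e blk=35 s=3: VC-HIT | VC [43]
  [8] addr=0x37 blk=13 s=5: MISS | VC [43, 21]
  [9] addr=0x54 blk=21 s=5: VC-HIT | VC [43, 13]
  [10] addr=0x34 blk=13 s=5: VC-HIT | VC [43, 21]

VC = [43, 21]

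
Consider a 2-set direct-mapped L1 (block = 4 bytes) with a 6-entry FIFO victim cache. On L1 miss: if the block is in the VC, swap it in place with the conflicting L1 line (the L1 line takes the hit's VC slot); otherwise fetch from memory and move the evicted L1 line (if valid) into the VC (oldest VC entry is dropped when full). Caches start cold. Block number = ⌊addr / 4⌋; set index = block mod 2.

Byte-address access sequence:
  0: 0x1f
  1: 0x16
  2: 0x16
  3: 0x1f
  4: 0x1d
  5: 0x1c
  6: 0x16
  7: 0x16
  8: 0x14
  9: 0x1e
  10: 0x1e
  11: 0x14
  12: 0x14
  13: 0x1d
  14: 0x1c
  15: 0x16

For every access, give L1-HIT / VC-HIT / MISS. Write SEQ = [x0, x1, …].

SEQ = [MISS, MISS, L1-HIT, VC-HIT, L1-HIT, L1-HIT, VC-HIT, L1-HIT, L1-HIT, VC-HIT, L1-HIT, VC-HIT, L1-HIT, VC-HIT, L1-HIT, VC-HIT]

#0 0x1f→b7/s1 MISS; vc=[]
#1 0x16→b5/s1 MISS; vc=[7]
#2 0x16→b5/s1 L1-HIT; vc=[7]
#3 0x1f→b7/s1 VC-HIT; vc=[5]
#4 0x1d→b7/s1 L1-HIT; vc=[5]
#5 0x1c→b7/s1 L1-HIT; vc=[5]
#6 0x16→b5/s1 VC-HIT; vc=[7]
#7 0x16→b5/s1 L1-HIT; vc=[7]
#8 0x14→b5/s1 L1-HIT; vc=[7]
#9 0x1e→b7/s1 VC-HIT; vc=[5]
#10 0x1e→b7/s1 L1-HIT; vc=[5]
#11 0x14→b5/s1 VC-HIT; vc=[7]
#12 0x14→b5/s1 L1-HIT; vc=[7]
#13 0x1d→b7/s1 VC-HIT; vc=[5]
#14 0x1c→b7/s1 L1-HIT; vc=[5]
#15 0x16→b5/s1 VC-HIT; vc=[7]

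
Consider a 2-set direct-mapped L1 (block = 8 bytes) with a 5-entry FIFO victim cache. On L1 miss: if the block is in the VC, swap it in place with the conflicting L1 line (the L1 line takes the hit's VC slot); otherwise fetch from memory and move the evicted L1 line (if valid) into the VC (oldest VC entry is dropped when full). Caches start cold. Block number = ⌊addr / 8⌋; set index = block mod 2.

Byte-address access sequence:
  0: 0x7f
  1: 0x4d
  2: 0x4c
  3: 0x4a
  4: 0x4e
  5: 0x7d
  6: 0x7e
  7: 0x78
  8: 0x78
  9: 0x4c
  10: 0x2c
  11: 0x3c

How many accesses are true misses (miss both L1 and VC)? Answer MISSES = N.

MISSES = 4

#0 0x7f→b15/s1 MISS; vc=[]
#1 0x4d→b9/s1 MISS; vc=[15]
#2 0x4c→b9/s1 L1-HIT; vc=[15]
#3 0x4a→b9/s1 L1-HIT; vc=[15]
#4 0x4e→b9/s1 L1-HIT; vc=[15]
#5 0x7d→b15/s1 VC-HIT; vc=[9]
#6 0x7e→b15/s1 L1-HIT; vc=[9]
#7 0x78→b15/s1 L1-HIT; vc=[9]
#8 0x78→b15/s1 L1-HIT; vc=[9]
#9 0x4c→b9/s1 VC-HIT; vc=[15]
#10 0x2c→b5/s1 MISS; vc=[15,9]
#11 0x3c→b7/s1 MISS; vc=[15,9,5]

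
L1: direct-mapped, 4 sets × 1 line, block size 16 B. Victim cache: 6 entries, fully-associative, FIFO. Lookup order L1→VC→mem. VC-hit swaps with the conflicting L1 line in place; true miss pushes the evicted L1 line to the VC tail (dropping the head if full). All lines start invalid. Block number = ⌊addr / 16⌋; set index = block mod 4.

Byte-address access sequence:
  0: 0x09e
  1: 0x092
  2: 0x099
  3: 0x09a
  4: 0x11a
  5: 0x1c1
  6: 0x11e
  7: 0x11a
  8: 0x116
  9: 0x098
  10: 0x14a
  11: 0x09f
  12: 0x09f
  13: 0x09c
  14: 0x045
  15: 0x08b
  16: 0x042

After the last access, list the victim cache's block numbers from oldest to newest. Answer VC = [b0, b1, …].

#0 0x9e→b9/s1 MISS; vc=[]
#1 0x92→b9/s1 L1-HIT; vc=[]
#2 0x99→b9/s1 L1-HIT; vc=[]
#3 0x9a→b9/s1 L1-HIT; vc=[]
#4 0x11a→b17/s1 MISS; vc=[9]
#5 0x1c1→b28/s0 MISS; vc=[9]
#6 0x11e→b17/s1 L1-HIT; vc=[9]
#7 0x11a→b17/s1 L1-HIT; vc=[9]
#8 0x116→b17/s1 L1-HIT; vc=[9]
#9 0x98→b9/s1 VC-HIT; vc=[17]
#10 0x14a→b20/s0 MISS; vc=[17,28]
#11 0x9f→b9/s1 L1-HIT; vc=[17,28]
#12 0x9f→b9/s1 L1-HIT; vc=[17,28]
#13 0x9c→b9/s1 L1-HIT; vc=[17,28]
#14 0x45→b4/s0 MISS; vc=[17,28,20]
#15 0x8b→b8/s0 MISS; vc=[17,28,20,4]
#16 0x42→b4/s0 VC-HIT; vc=[17,28,20,8]

VC = [17, 28, 20, 8]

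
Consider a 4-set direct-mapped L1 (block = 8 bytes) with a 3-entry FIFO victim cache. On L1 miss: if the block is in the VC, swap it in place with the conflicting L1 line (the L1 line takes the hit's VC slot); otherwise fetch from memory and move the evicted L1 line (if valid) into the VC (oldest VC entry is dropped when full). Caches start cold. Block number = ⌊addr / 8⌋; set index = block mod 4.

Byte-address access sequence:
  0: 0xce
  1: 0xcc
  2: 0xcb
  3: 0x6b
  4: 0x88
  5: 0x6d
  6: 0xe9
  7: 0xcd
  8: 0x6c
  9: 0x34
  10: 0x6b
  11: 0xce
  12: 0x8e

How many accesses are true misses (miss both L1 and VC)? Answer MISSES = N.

#0 0xce→b25/s1 MISS; vc=[]
#1 0xcc→b25/s1 L1-HIT; vc=[]
#2 0xcb→b25/s1 L1-HIT; vc=[]
#3 0x6b→b13/s1 MISS; vc=[25]
#4 0x88→b17/s1 MISS; vc=[25,13]
#5 0x6d→b13/s1 VC-HIT; vc=[25,17]
#6 0xe9→b29/s1 MISS; vc=[25,17,13]
#7 0xcd→b25/s1 VC-HIT; vc=[29,17,13]
#8 0x6c→b13/s1 VC-HIT; vc=[29,17,25]
#9 0x34→b6/s2 MISS; vc=[29,17,25]
#10 0x6b→b13/s1 L1-HIT; vc=[29,17,25]
#11 0xce→b25/s1 VC-HIT; vc=[29,17,13]
#12 0x8e→b17/s1 VC-HIT; vc=[29,25,13]

MISSES = 5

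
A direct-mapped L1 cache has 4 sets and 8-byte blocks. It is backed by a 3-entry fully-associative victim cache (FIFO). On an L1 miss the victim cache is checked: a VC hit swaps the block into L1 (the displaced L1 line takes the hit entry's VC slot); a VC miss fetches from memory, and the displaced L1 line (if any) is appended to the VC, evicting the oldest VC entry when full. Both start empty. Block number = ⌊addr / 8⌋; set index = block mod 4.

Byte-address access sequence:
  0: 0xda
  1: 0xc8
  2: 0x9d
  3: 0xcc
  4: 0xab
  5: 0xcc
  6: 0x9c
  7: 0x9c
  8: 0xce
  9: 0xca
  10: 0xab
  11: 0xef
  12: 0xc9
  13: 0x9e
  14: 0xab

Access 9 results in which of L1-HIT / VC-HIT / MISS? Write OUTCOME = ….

0: 0xda (blk 27, set 3) → MISS  vc=[]
1: 0xc8 (blk 25, set 1) → MISS  vc=[]
2: 0x9d (blk 19, set 3) → MISS  vc=[27]
3: 0xcc (blk 25, set 1) → L1-HIT  vc=[27]
4: 0xab (blk 21, set 1) → MISS  vc=[27, 25]
5: 0xcc (blk 25, set 1) → VC-HIT  vc=[27, 21]
6: 0x9c (blk 19, set 3) → L1-HIT  vc=[27, 21]
7: 0x9c (blk 19, set 3) → L1-HIT  vc=[27, 21]
8: 0xce (blk 25, set 1) → L1-HIT  vc=[27, 21]
9: 0xca (blk 25, set 1) → L1-HIT  vc=[27, 21]
10: 0xab (blk 21, set 1) → VC-HIT  vc=[27, 25]
11: 0xef (blk 29, set 1) → MISS  vc=[27, 25, 21]
12: 0xc9 (blk 25, set 1) → VC-HIT  vc=[27, 29, 21]
13: 0x9e (blk 19, set 3) → L1-HIT  vc=[27, 29, 21]
14: 0xab (blk 21, set 1) → VC-HIT  vc=[27, 29, 25]

OUTCOME = L1-HIT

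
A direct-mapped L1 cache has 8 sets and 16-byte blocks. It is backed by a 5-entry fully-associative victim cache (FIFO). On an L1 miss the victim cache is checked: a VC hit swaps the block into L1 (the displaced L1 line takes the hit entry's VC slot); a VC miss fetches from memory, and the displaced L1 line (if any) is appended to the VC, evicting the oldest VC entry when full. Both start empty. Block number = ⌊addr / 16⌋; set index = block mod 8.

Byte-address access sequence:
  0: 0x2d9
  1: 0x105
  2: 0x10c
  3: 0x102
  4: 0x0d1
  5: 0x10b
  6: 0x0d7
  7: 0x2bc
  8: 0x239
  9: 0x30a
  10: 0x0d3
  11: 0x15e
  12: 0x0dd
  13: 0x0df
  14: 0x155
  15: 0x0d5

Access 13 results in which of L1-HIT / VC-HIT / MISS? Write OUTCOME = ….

OUTCOME = L1-HIT

0: 0x2d9 (blk 45, set 5) → MISS  vc=[]
1: 0x105 (blk 16, set 0) → MISS  vc=[]
2: 0x10c (blk 16, set 0) → L1-HIT  vc=[]
3: 0x102 (blk 16, set 0) → L1-HIT  vc=[]
4: 0xd1 (blk 13, set 5) → MISS  vc=[45]
5: 0x10b (blk 16, set 0) → L1-HIT  vc=[45]
6: 0xd7 (blk 13, set 5) → L1-HIT  vc=[45]
7: 0x2bc (blk 43, set 3) → MISS  vc=[45]
8: 0x239 (blk 35, set 3) → MISS  vc=[45, 43]
9: 0x30a (blk 48, set 0) → MISS  vc=[45, 43, 16]
10: 0xd3 (blk 13, set 5) → L1-HIT  vc=[45, 43, 16]
11: 0x15e (blk 21, set 5) → MISS  vc=[45, 43, 16, 13]
12: 0xdd (blk 13, set 5) → VC-HIT  vc=[45, 43, 16, 21]
13: 0xdf (blk 13, set 5) → L1-HIT  vc=[45, 43, 16, 21]
14: 0x155 (blk 21, set 5) → VC-HIT  vc=[45, 43, 16, 13]
15: 0xd5 (blk 13, set 5) → VC-HIT  vc=[45, 43, 16, 21]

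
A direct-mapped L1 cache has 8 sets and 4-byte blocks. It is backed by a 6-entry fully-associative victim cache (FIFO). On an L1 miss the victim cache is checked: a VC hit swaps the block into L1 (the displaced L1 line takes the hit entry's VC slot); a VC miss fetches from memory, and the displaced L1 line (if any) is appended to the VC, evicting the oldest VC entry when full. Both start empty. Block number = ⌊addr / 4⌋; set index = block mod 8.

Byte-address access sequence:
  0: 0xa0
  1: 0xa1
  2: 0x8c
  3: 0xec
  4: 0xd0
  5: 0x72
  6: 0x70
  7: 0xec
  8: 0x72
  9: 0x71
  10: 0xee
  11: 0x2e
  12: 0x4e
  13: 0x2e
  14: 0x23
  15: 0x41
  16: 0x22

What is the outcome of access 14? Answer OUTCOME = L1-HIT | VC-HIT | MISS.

  [0] addr=0xa0 blk=40 s=0: MISS | VC []
  [1] addr=0xa1 blk=40 s=0: L1-HIT | VC []
  [2] addr=0x8c blk=35 s=3: MISS | VC []
  [3] addr=0xec blk=59 s=3: MISS | VC [35]
  [4] addr=0xd0 blk=52 s=4: MISS | VC [35]
  [5] addr=0x72 blk=28 s=4: MISS | VC [35, 52]
  [6] addr=0x70 blk=28 s=4: L1-HIT | VC [35, 52]
  [7] addr=0xec blk=59 s=3: L1-HIT | VC [35, 52]
  [8] addr=0x72 blk=28 s=4: L1-HIT | VC [35, 52]
  [9] addr=0x71 blk=28 s=4: L1-HIT | VC [35, 52]
  [10] addr=0xee blk=59 s=3: L1-HIT | VC [35, 52]
  [11] addr=0x2e blk=11 s=3: MISS | VC [35, 52, 59]
  [12] addr=0x4e blk=19 s=3: MISS | VC [35, 52, 59, 11]
  [13] addr=0x2e blk=11 s=3: VC-HIT | VC [35, 52, 59, 19]
  [14] addr=0x23 blk=8 s=0: MISS | VC [35, 52, 59, 19, 40]
  [15] addr=0x41 blk=16 s=0: MISS | VC [35, 52, 59, 19, 40, 8]
  [16] addr=0x22 blk=8 s=0: VC-HIT | VC [35, 52, 59, 19, 40, 16]

OUTCOME = MISS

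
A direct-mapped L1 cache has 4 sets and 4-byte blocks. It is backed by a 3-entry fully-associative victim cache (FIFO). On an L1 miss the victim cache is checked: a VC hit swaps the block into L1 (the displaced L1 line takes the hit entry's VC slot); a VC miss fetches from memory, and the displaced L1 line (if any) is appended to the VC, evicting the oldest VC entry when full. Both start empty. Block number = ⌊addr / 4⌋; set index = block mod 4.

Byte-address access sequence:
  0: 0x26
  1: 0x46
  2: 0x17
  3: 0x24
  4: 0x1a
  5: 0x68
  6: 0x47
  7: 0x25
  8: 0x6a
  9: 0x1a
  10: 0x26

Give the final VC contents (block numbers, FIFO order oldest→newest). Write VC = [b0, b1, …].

VC = [5, 17, 26]

#0 0x26→b9/s1 MISS; vc=[]
#1 0x46→b17/s1 MISS; vc=[9]
#2 0x17→b5/s1 MISS; vc=[9,17]
#3 0x24→b9/s1 VC-HIT; vc=[5,17]
#4 0x1a→b6/s2 MISS; vc=[5,17]
#5 0x68→b26/s2 MISS; vc=[5,17,6]
#6 0x47→b17/s1 VC-HIT; vc=[5,9,6]
#7 0x25→b9/s1 VC-HIT; vc=[5,17,6]
#8 0x6a→b26/s2 L1-HIT; vc=[5,17,6]
#9 0x1a→b6/s2 VC-HIT; vc=[5,17,26]
#10 0x26→b9/s1 L1-HIT; vc=[5,17,26]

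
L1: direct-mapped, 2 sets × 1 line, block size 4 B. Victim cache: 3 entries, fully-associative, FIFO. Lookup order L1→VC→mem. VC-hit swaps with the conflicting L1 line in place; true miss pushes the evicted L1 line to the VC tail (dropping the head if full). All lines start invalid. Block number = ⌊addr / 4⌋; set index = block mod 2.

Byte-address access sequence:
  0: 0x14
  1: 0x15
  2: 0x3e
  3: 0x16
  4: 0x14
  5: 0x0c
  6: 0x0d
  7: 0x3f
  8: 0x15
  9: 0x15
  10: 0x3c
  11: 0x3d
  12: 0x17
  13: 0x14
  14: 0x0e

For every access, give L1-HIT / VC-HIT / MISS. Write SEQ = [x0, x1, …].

SEQ = [MISS, L1-HIT, MISS, VC-HIT, L1-HIT, MISS, L1-HIT, VC-HIT, VC-HIT, L1-HIT, VC-HIT, L1-HIT, VC-HIT, L1-HIT, VC-HIT]

#0 0x14→b5/s1 MISS; vc=[]
#1 0x15→b5/s1 L1-HIT; vc=[]
#2 0x3e→b15/s1 MISS; vc=[5]
#3 0x16→b5/s1 VC-HIT; vc=[15]
#4 0x14→b5/s1 L1-HIT; vc=[15]
#5 0xc→b3/s1 MISS; vc=[15,5]
#6 0xd→b3/s1 L1-HIT; vc=[15,5]
#7 0x3f→b15/s1 VC-HIT; vc=[3,5]
#8 0x15→b5/s1 VC-HIT; vc=[3,15]
#9 0x15→b5/s1 L1-HIT; vc=[3,15]
#10 0x3c→b15/s1 VC-HIT; vc=[3,5]
#11 0x3d→b15/s1 L1-HIT; vc=[3,5]
#12 0x17→b5/s1 VC-HIT; vc=[3,15]
#13 0x14→b5/s1 L1-HIT; vc=[3,15]
#14 0xe→b3/s1 VC-HIT; vc=[5,15]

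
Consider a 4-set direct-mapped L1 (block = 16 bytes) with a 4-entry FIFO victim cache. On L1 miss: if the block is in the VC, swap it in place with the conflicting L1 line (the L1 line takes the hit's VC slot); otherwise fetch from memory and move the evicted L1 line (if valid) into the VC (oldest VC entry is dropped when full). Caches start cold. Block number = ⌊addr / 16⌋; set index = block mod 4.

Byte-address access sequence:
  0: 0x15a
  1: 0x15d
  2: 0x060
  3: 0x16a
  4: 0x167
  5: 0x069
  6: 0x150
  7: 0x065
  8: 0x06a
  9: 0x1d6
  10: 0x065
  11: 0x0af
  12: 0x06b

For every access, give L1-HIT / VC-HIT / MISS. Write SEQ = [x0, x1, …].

SEQ = [MISS, L1-HIT, MISS, MISS, L1-HIT, VC-HIT, L1-HIT, L1-HIT, L1-HIT, MISS, L1-HIT, MISS, VC-HIT]

#0 0x15a→b21/s1 MISS; vc=[]
#1 0x15d→b21/s1 L1-HIT; vc=[]
#2 0x60→b6/s2 MISS; vc=[]
#3 0x16a→b22/s2 MISS; vc=[6]
#4 0x167→b22/s2 L1-HIT; vc=[6]
#5 0x69→b6/s2 VC-HIT; vc=[22]
#6 0x150→b21/s1 L1-HIT; vc=[22]
#7 0x65→b6/s2 L1-HIT; vc=[22]
#8 0x6a→b6/s2 L1-HIT; vc=[22]
#9 0x1d6→b29/s1 MISS; vc=[22,21]
#10 0x65→b6/s2 L1-HIT; vc=[22,21]
#11 0xaf→b10/s2 MISS; vc=[22,21,6]
#12 0x6b→b6/s2 VC-HIT; vc=[22,21,10]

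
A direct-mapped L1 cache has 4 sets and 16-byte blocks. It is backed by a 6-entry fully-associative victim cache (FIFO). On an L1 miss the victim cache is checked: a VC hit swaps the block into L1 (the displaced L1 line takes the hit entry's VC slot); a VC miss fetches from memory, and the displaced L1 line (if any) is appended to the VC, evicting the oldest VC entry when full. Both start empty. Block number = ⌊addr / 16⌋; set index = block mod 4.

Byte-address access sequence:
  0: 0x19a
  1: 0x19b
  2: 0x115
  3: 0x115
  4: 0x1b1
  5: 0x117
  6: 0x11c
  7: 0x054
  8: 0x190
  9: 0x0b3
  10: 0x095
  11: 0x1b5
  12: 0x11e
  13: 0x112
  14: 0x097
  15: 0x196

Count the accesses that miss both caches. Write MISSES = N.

#0 0x19a→b25/s1 MISS; vc=[]
#1 0x19b→b25/s1 L1-HIT; vc=[]
#2 0x115→b17/s1 MISS; vc=[25]
#3 0x115→b17/s1 L1-HIT; vc=[25]
#4 0x1b1→b27/s3 MISS; vc=[25]
#5 0x117→b17/s1 L1-HIT; vc=[25]
#6 0x11c→b17/s1 L1-HIT; vc=[25]
#7 0x54→b5/s1 MISS; vc=[25,17]
#8 0x190→b25/s1 VC-HIT; vc=[5,17]
#9 0xb3→b11/s3 MISS; vc=[5,17,27]
#10 0x95→b9/s1 MISS; vc=[5,17,27,25]
#11 0x1b5→b27/s3 VC-HIT; vc=[5,17,11,25]
#12 0x11e→b17/s1 VC-HIT; vc=[5,9,11,25]
#13 0x112→b17/s1 L1-HIT; vc=[5,9,11,25]
#14 0x97→b9/s1 VC-HIT; vc=[5,17,11,25]
#15 0x196→b25/s1 VC-HIT; vc=[5,17,11,9]

MISSES = 6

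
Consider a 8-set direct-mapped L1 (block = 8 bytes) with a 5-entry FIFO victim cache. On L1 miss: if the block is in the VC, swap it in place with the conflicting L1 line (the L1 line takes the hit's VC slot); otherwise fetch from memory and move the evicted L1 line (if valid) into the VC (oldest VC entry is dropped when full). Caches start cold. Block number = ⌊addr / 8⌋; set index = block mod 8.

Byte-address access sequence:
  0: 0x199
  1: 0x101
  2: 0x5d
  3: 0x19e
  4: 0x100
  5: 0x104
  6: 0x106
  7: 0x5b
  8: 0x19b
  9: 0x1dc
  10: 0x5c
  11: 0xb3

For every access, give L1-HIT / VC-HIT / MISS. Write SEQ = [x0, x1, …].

SEQ = [MISS, MISS, MISS, VC-HIT, L1-HIT, L1-HIT, L1-HIT, VC-HIT, VC-HIT, MISS, VC-HIT, MISS]

#0 0x199→b51/s3 MISS; vc=[]
#1 0x101→b32/s0 MISS; vc=[]
#2 0x5d→b11/s3 MISS; vc=[51]
#3 0x19e→b51/s3 VC-HIT; vc=[11]
#4 0x100→b32/s0 L1-HIT; vc=[11]
#5 0x104→b32/s0 L1-HIT; vc=[11]
#6 0x106→b32/s0 L1-HIT; vc=[11]
#7 0x5b→b11/s3 VC-HIT; vc=[51]
#8 0x19b→b51/s3 VC-HIT; vc=[11]
#9 0x1dc→b59/s3 MISS; vc=[11,51]
#10 0x5c→b11/s3 VC-HIT; vc=[59,51]
#11 0xb3→b22/s6 MISS; vc=[59,51]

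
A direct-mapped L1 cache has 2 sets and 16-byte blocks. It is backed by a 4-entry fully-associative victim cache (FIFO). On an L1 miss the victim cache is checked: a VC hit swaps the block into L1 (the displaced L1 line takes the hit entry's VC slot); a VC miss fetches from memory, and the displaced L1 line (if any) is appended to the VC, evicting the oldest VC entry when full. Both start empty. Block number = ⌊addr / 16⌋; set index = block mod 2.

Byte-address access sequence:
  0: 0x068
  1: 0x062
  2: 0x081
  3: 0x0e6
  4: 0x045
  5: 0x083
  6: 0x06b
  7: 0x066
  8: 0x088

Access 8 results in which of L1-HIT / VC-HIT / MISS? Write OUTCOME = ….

OUTCOME = VC-HIT

  [0] addr=0x68 blk=6 s=0: MISS | VC []
  [1] addr=0x62 blk=6 s=0: L1-HIT | VC []
  [2] addr=0x81 blk=8 s=0: MISS | VC [6]
  [3] addr=0xe6 blk=14 s=0: MISS | VC [6, 8]
  [4] addr=0x45 blk=4 s=0: MISS | VC [6, 8, 14]
  [5] addr=0x83 blk=8 s=0: VC-HIT | VC [6, 4, 14]
  [6] addr=0x6b blk=6 s=0: VC-HIT | VC [8, 4, 14]
  [7] addr=0x66 blk=6 s=0: L1-HIT | VC [8, 4, 14]
  [8] addr=0x88 blk=8 s=0: VC-HIT | VC [6, 4, 14]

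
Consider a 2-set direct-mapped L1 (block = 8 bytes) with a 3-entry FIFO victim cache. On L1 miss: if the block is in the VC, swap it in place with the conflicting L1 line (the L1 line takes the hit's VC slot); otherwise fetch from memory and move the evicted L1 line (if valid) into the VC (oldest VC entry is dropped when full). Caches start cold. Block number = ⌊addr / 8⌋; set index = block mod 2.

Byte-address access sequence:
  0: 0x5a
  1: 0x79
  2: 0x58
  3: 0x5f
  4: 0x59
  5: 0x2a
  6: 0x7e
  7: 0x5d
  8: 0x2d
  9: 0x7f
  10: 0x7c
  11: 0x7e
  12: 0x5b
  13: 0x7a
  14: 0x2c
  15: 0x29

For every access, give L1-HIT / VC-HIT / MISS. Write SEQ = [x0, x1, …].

0: 0x5a (blk 11, set 1) → MISS  vc=[]
1: 0x79 (blk 15, set 1) → MISS  vc=[11]
2: 0x58 (blk 11, set 1) → VC-HIT  vc=[15]
3: 0x5f (blk 11, set 1) → L1-HIT  vc=[15]
4: 0x59 (blk 11, set 1) → L1-HIT  vc=[15]
5: 0x2a (blk 5, set 1) → MISS  vc=[15, 11]
6: 0x7e (blk 15, set 1) → VC-HIT  vc=[5, 11]
7: 0x5d (blk 11, set 1) → VC-HIT  vc=[5, 15]
8: 0x2d (blk 5, set 1) → VC-HIT  vc=[11, 15]
9: 0x7f (blk 15, set 1) → VC-HIT  vc=[11, 5]
10: 0x7c (blk 15, set 1) → L1-HIT  vc=[11, 5]
11: 0x7e (blk 15, set 1) → L1-HIT  vc=[11, 5]
12: 0x5b (blk 11, set 1) → VC-HIT  vc=[15, 5]
13: 0x7a (blk 15, set 1) → VC-HIT  vc=[11, 5]
14: 0x2c (blk 5, set 1) → VC-HIT  vc=[11, 15]
15: 0x29 (blk 5, set 1) → L1-HIT  vc=[11, 15]

SEQ = [MISS, MISS, VC-HIT, L1-HIT, L1-HIT, MISS, VC-HIT, VC-HIT, VC-HIT, VC-HIT, L1-HIT, L1-HIT, VC-HIT, VC-HIT, VC-HIT, L1-HIT]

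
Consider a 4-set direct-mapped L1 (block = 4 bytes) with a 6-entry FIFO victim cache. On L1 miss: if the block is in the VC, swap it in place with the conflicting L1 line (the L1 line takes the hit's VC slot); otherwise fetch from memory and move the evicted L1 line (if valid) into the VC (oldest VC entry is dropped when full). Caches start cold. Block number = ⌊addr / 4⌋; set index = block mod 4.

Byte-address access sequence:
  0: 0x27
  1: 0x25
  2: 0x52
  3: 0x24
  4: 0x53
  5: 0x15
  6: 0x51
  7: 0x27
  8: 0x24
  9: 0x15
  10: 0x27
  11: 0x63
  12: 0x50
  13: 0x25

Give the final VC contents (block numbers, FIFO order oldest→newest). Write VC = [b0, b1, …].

#0 0x27→b9/s1 MISS; vc=[]
#1 0x25→b9/s1 L1-HIT; vc=[]
#2 0x52→b20/s0 MISS; vc=[]
#3 0x24→b9/s1 L1-HIT; vc=[]
#4 0x53→b20/s0 L1-HIT; vc=[]
#5 0x15→b5/s1 MISS; vc=[9]
#6 0x51→b20/s0 L1-HIT; vc=[9]
#7 0x27→b9/s1 VC-HIT; vc=[5]
#8 0x24→b9/s1 L1-HIT; vc=[5]
#9 0x15→b5/s1 VC-HIT; vc=[9]
#10 0x27→b9/s1 VC-HIT; vc=[5]
#11 0x63→b24/s0 MISS; vc=[5,20]
#12 0x50→b20/s0 VC-HIT; vc=[5,24]
#13 0x25→b9/s1 L1-HIT; vc=[5,24]

VC = [5, 24]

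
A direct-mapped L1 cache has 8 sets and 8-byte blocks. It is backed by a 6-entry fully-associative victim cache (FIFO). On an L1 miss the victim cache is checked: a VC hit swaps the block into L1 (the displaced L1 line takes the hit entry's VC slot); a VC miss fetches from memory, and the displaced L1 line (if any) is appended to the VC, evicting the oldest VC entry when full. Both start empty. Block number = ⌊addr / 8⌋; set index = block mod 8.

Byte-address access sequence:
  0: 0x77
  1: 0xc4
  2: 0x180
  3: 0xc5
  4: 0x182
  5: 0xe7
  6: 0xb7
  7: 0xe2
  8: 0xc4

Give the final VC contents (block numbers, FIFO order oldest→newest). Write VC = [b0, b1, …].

VC = [48, 14]

0: 0x77 (blk 14, set 6) → MISS  vc=[]
1: 0xc4 (blk 24, set 0) → MISS  vc=[]
2: 0x180 (blk 48, set 0) → MISS  vc=[24]
3: 0xc5 (blk 24, set 0) → VC-HIT  vc=[48]
4: 0x182 (blk 48, set 0) → VC-HIT  vc=[24]
5: 0xe7 (blk 28, set 4) → MISS  vc=[24]
6: 0xb7 (blk 22, set 6) → MISS  vc=[24, 14]
7: 0xe2 (blk 28, set 4) → L1-HIT  vc=[24, 14]
8: 0xc4 (blk 24, set 0) → VC-HIT  vc=[48, 14]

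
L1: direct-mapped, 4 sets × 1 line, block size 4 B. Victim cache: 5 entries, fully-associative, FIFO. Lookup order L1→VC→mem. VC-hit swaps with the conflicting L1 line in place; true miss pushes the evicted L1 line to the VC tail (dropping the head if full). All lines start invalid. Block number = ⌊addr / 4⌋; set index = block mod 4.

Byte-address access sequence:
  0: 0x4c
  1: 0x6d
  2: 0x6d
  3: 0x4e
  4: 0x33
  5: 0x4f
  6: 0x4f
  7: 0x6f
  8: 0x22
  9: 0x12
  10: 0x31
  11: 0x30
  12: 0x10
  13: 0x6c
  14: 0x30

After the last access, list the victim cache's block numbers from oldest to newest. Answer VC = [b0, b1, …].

VC = [19, 4, 8]

  [0] addr=0x4c blk=19 s=3: MISS | VC []
  [1] addr=0x6d blk=27 s=3: MISS | VC [19]
  [2] addr=0x6d blk=27 s=3: L1-HIT | VC [19]
  [3] addr=0x4e blk=19 s=3: VC-HIT | VC [27]
  [4] addr=0x33 blk=12 s=0: MISS | VC [27]
  [5] addr=0x4f blk=19 s=3: L1-HIT | VC [27]
  [6] addr=0x4f blk=19 s=3: L1-HIT | VC [27]
  [7] addr=0x6f blk=27 s=3: VC-HIT | VC [19]
  [8] addr=0x22 blk=8 s=0: MISS | VC [19, 12]
  [9] addr=0x12 blk=4 s=0: MISS | VC [19, 12, 8]
  [10] addr=0x31 blk=12 s=0: VC-HIT | VC [19, 4, 8]
  [11] addr=0x30 blk=12 s=0: L1-HIT | VC [19, 4, 8]
  [12] addr=0x10 blk=4 s=0: VC-HIT | VC [19, 12, 8]
  [13] addr=0x6c blk=27 s=3: L1-HIT | VC [19, 12, 8]
  [14] addr=0x30 blk=12 s=0: VC-HIT | VC [19, 4, 8]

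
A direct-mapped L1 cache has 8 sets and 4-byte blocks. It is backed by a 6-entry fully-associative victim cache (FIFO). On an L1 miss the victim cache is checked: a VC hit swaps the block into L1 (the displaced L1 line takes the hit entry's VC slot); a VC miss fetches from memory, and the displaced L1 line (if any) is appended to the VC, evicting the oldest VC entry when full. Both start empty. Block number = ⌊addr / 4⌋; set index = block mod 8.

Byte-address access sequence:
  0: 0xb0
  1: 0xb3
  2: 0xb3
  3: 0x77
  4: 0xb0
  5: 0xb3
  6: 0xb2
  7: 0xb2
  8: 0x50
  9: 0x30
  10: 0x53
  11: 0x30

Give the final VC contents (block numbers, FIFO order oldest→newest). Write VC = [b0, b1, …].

  [0] addr=0xb0 blk=44 s=4: MISS | VC []
  [1] addr=0xb3 blk=44 s=4: L1-HIT | VC []
  [2] addr=0xb3 blk=44 s=4: L1-HIT | VC []
  [3] addr=0x77 blk=29 s=5: MISS | VC []
  [4] addr=0xb0 blk=44 s=4: L1-HIT | VC []
  [5] addr=0xb3 blk=44 s=4: L1-HIT | VC []
  [6] addr=0xb2 blk=44 s=4: L1-HIT | VC []
  [7] addr=0xb2 blk=44 s=4: L1-HIT | VC []
  [8] addr=0x50 blk=20 s=4: MISS | VC [44]
  [9] addr=0x30 blk=12 s=4: MISS | VC [44, 20]
  [10] addr=0x53 blk=20 s=4: VC-HIT | VC [44, 12]
  [11] addr=0x30 blk=12 s=4: VC-HIT | VC [44, 20]

VC = [44, 20]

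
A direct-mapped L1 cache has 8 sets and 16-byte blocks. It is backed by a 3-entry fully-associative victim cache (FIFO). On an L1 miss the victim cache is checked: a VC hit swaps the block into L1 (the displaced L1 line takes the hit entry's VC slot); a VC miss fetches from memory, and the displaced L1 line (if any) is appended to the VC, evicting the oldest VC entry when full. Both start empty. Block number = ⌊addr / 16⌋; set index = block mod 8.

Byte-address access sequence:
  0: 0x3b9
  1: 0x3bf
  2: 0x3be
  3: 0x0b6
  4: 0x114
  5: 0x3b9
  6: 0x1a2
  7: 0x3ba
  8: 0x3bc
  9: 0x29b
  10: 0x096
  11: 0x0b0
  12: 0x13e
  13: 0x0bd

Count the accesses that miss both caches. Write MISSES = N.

MISSES = 7

#0 0x3b9→b59/s3 MISS; vc=[]
#1 0x3bf→b59/s3 L1-HIT; vc=[]
#2 0x3be→b59/s3 L1-HIT; vc=[]
#3 0xb6→b11/s3 MISS; vc=[59]
#4 0x114→b17/s1 MISS; vc=[59]
#5 0x3b9→b59/s3 VC-HIT; vc=[11]
#6 0x1a2→b26/s2 MISS; vc=[11]
#7 0x3ba→b59/s3 L1-HIT; vc=[11]
#8 0x3bc→b59/s3 L1-HIT; vc=[11]
#9 0x29b→b41/s1 MISS; vc=[11,17]
#10 0x96→b9/s1 MISS; vc=[11,17,41]
#11 0xb0→b11/s3 VC-HIT; vc=[59,17,41]
#12 0x13e→b19/s3 MISS; vc=[17,41,11]
#13 0xbd→b11/s3 VC-HIT; vc=[17,41,19]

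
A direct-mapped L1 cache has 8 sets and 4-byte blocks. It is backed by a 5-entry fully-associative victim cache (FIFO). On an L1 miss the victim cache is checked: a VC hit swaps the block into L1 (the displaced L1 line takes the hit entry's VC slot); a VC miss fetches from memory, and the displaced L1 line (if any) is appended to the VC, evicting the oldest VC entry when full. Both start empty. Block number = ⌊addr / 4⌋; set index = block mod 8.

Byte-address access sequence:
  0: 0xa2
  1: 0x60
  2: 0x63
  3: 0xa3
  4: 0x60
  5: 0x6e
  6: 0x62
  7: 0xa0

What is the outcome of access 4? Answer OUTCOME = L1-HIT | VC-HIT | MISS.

0: 0xa2 (blk 40, set 0) → MISS  vc=[]
1: 0x60 (blk 24, set 0) → MISS  vc=[40]
2: 0x63 (blk 24, set 0) → L1-HIT  vc=[40]
3: 0xa3 (blk 40, set 0) → VC-HIT  vc=[24]
4: 0x60 (blk 24, set 0) → VC-HIT  vc=[40]
5: 0x6e (blk 27, set 3) → MISS  vc=[40]
6: 0x62 (blk 24, set 0) → L1-HIT  vc=[40]
7: 0xa0 (blk 40, set 0) → VC-HIT  vc=[24]

OUTCOME = VC-HIT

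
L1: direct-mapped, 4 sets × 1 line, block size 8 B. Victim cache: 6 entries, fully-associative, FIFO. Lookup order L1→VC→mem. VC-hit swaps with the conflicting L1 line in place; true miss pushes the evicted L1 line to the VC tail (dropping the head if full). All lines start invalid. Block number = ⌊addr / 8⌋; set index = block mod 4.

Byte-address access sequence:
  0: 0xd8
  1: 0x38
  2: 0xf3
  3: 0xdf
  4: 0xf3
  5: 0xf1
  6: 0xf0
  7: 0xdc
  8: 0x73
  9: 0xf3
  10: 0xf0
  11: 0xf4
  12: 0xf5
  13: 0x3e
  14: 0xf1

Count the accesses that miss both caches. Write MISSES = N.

  [0] addr=0xd8 blk=27 s=3: MISS | VC []
  [1] addr=0x38 blk=7 s=3: MISS | VC [27]
  [2] addr=0xf3 blk=30 s=2: MISS | VC [27]
  [3] addr=0xdf blk=27 s=3: VC-HIT | VC [7]
  [4] addr=0xf3 blk=30 s=2: L1-HIT | VC [7]
  [5] addr=0xf1 blk=30 s=2: L1-HIT | VC [7]
  [6] addr=0xf0 blk=30 s=2: L1-HIT | VC [7]
  [7] addr=0xdc blk=27 s=3: L1-HIT | VC [7]
  [8] addr=0x73 blk=14 s=2: MISS | VC [7, 30]
  [9] addr=0xf3 blk=30 s=2: VC-HIT | VC [7, 14]
  [10] addr=0xf0 blk=30 s=2: L1-HIT | VC [7, 14]
  [11] addr=0xf4 blk=30 s=2: L1-HIT | VC [7, 14]
  [12] addr=0xf5 blk=30 s=2: L1-HIT | VC [7, 14]
  [13] addr=0x3e blk=7 s=3: VC-HIT | VC [27, 14]
  [14] addr=0xf1 blk=30 s=2: L1-HIT | VC [27, 14]

MISSES = 4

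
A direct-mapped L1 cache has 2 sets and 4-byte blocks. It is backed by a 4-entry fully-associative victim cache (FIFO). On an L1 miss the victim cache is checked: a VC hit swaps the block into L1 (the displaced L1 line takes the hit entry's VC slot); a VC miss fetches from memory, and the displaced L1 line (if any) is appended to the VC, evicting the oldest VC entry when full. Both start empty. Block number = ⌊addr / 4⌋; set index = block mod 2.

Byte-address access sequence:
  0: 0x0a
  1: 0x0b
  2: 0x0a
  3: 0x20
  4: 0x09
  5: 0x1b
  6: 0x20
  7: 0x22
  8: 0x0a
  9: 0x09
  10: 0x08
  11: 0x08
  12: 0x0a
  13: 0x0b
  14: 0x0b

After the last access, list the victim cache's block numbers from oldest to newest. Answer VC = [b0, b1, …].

VC = [6, 8]

0: 0xa (blk 2, set 0) → MISS  vc=[]
1: 0xb (blk 2, set 0) → L1-HIT  vc=[]
2: 0xa (blk 2, set 0) → L1-HIT  vc=[]
3: 0x20 (blk 8, set 0) → MISS  vc=[2]
4: 0x9 (blk 2, set 0) → VC-HIT  vc=[8]
5: 0x1b (blk 6, set 0) → MISS  vc=[8, 2]
6: 0x20 (blk 8, set 0) → VC-HIT  vc=[6, 2]
7: 0x22 (blk 8, set 0) → L1-HIT  vc=[6, 2]
8: 0xa (blk 2, set 0) → VC-HIT  vc=[6, 8]
9: 0x9 (blk 2, set 0) → L1-HIT  vc=[6, 8]
10: 0x8 (blk 2, set 0) → L1-HIT  vc=[6, 8]
11: 0x8 (blk 2, set 0) → L1-HIT  vc=[6, 8]
12: 0xa (blk 2, set 0) → L1-HIT  vc=[6, 8]
13: 0xb (blk 2, set 0) → L1-HIT  vc=[6, 8]
14: 0xb (blk 2, set 0) → L1-HIT  vc=[6, 8]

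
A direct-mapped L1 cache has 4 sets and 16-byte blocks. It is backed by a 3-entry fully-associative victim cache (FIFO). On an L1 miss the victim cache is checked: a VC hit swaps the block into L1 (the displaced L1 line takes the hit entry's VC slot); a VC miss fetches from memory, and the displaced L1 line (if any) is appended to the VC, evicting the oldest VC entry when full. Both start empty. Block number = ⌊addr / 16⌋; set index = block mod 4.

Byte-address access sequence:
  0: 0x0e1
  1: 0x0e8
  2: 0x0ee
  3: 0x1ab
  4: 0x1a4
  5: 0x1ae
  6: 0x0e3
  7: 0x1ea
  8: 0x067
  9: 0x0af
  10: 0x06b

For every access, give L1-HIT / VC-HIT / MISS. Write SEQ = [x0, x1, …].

0: 0xe1 (blk 14, set 2) → MISS  vc=[]
1: 0xe8 (blk 14, set 2) → L1-HIT  vc=[]
2: 0xee (blk 14, set 2) → L1-HIT  vc=[]
3: 0x1ab (blk 26, set 2) → MISS  vc=[14]
4: 0x1a4 (blk 26, set 2) → L1-HIT  vc=[14]
5: 0x1ae (blk 26, set 2) → L1-HIT  vc=[14]
6: 0xe3 (blk 14, set 2) → VC-HIT  vc=[26]
7: 0x1ea (blk 30, set 2) → MISS  vc=[26, 14]
8: 0x67 (blk 6, set 2) → MISS  vc=[26, 14, 30]
9: 0xaf (blk 10, set 2) → MISS  vc=[14, 30, 6]
10: 0x6b (blk 6, set 2) → VC-HIT  vc=[14, 30, 10]

SEQ = [MISS, L1-HIT, L1-HIT, MISS, L1-HIT, L1-HIT, VC-HIT, MISS, MISS, MISS, VC-HIT]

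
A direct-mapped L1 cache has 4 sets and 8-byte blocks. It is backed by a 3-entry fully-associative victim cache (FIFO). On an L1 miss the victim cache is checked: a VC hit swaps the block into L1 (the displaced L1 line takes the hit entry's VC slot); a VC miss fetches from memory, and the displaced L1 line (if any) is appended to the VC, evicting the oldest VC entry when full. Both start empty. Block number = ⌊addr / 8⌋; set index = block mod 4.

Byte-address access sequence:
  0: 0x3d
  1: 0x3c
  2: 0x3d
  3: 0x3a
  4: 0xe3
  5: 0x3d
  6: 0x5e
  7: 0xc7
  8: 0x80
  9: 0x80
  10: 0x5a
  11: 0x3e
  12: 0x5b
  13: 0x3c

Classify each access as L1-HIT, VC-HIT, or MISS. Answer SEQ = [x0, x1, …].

#0 0x3d→b7/s3 MISS; vc=[]
#1 0x3c→b7/s3 L1-HIT; vc=[]
#2 0x3d→b7/s3 L1-HIT; vc=[]
#3 0x3a→b7/s3 L1-HIT; vc=[]
#4 0xe3→b28/s0 MISS; vc=[]
#5 0x3d→b7/s3 L1-HIT; vc=[]
#6 0x5e→b11/s3 MISS; vc=[7]
#7 0xc7→b24/s0 MISS; vc=[7,28]
#8 0x80→b16/s0 MISS; vc=[7,28,24]
#9 0x80→b16/s0 L1-HIT; vc=[7,28,24]
#10 0x5a→b11/s3 L1-HIT; vc=[7,28,24]
#11 0x3e→b7/s3 VC-HIT; vc=[11,28,24]
#12 0x5b→b11/s3 VC-HIT; vc=[7,28,24]
#13 0x3c→b7/s3 VC-HIT; vc=[11,28,24]

SEQ = [MISS, L1-HIT, L1-HIT, L1-HIT, MISS, L1-HIT, MISS, MISS, MISS, L1-HIT, L1-HIT, VC-HIT, VC-HIT, VC-HIT]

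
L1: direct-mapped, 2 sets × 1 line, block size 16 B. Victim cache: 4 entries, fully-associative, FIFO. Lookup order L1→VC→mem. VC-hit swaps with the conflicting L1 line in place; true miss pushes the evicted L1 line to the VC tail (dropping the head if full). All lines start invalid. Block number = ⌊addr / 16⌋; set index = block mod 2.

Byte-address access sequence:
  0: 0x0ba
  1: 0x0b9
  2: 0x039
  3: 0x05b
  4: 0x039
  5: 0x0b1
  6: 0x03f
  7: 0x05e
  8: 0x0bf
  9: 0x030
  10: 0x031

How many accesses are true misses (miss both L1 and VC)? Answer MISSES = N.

#0 0xba→b11/s1 MISS; vc=[]
#1 0xb9→b11/s1 L1-HIT; vc=[]
#2 0x39→b3/s1 MISS; vc=[11]
#3 0x5b→b5/s1 MISS; vc=[11,3]
#4 0x39→b3/s1 VC-HIT; vc=[11,5]
#5 0xb1→b11/s1 VC-HIT; vc=[3,5]
#6 0x3f→b3/s1 VC-HIT; vc=[11,5]
#7 0x5e→b5/s1 VC-HIT; vc=[11,3]
#8 0xbf→b11/s1 VC-HIT; vc=[5,3]
#9 0x30→b3/s1 VC-HIT; vc=[5,11]
#10 0x31→b3/s1 L1-HIT; vc=[5,11]

MISSES = 3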